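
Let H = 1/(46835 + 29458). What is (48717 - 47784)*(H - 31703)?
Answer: -752220980158/25431 ≈ -2.9579e+7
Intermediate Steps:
H = 1/76293 ≈ 1.3107e-5
(48717 - 47784)*(H - 31703) = (48717 - 47784)*(1/76293 - 31703) = 933*(-2418716978/76293) = -752220980158/25431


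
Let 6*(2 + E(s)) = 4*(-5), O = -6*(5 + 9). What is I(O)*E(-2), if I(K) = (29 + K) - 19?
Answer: 1184/3 ≈ 394.67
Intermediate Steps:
O = -84 (O = -6*14 = -84)
E(s) = -16/3 (E(s) = -2 + (4*(-5))/6 = -2 + (1/6)*(-20) = -2 - 10/3 = -16/3)
I(K) = 10 + K
I(O)*E(-2) = (10 - 84)*(-16/3) = -74*(-16/3) = 1184/3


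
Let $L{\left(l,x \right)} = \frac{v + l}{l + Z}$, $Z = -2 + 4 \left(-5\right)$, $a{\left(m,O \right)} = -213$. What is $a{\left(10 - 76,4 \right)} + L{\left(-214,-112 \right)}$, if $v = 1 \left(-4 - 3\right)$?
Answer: $- \frac{50047}{236} \approx -212.06$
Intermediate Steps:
$Z = -22$ ($Z = -2 - 20 = -22$)
$v = -7$ ($v = 1 \left(-7\right) = -7$)
$L{\left(l,x \right)} = \frac{-7 + l}{-22 + l}$ ($L{\left(l,x \right)} = \frac{-7 + l}{l - 22} = \frac{-7 + l}{-22 + l}$)
$a{\left(10 - 76,4 \right)} + L{\left(-214,-112 \right)} = -213 + \frac{-7 - 214}{-22 - 214} = -213 + \frac{1}{-236} \left(-221\right) = -213 - - \frac{221}{236} = -213 + \frac{221}{236} = - \frac{50047}{236}$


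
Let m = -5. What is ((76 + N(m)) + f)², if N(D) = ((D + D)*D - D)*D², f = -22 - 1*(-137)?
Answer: 2452356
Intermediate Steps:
f = 115 (f = -22 + 137 = 115)
N(D) = D²*(-D + 2*D²) (N(D) = ((2*D)*D - D)*D² = (2*D² - D)*D² = (-D + 2*D²)*D² = D²*(-D + 2*D²))
((76 + N(m)) + f)² = ((76 + (-5)³*(-1 + 2*(-5))) + 115)² = ((76 - 125*(-1 - 10)) + 115)² = ((76 - 125*(-11)) + 115)² = ((76 + 1375) + 115)² = (1451 + 115)² = 1566² = 2452356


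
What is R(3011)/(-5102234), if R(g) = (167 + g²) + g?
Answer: -9069299/5102234 ≈ -1.7775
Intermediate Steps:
R(g) = 167 + g + g²
R(3011)/(-5102234) = (167 + 3011 + 3011²)/(-5102234) = (167 + 3011 + 9066121)*(-1/5102234) = 9069299*(-1/5102234) = -9069299/5102234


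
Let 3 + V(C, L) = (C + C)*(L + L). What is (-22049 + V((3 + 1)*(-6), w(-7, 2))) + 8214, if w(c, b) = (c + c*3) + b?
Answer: -11342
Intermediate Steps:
w(c, b) = b + 4*c (w(c, b) = (c + 3*c) + b = 4*c + b = b + 4*c)
V(C, L) = -3 + 4*C*L (V(C, L) = -3 + (C + C)*(L + L) = -3 + (2*C)*(2*L) = -3 + 4*C*L)
(-22049 + V((3 + 1)*(-6), w(-7, 2))) + 8214 = (-22049 + (-3 + 4*((3 + 1)*(-6))*(2 + 4*(-7)))) + 8214 = (-22049 + (-3 + 4*(4*(-6))*(2 - 28))) + 8214 = (-22049 + (-3 + 4*(-24)*(-26))) + 8214 = (-22049 + (-3 + 2496)) + 8214 = (-22049 + 2493) + 8214 = -19556 + 8214 = -11342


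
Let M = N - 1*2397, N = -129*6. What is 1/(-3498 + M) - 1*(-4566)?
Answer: 30450653/6669 ≈ 4566.0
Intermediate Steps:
N = -774
M = -3171 (M = -774 - 1*2397 = -774 - 2397 = -3171)
1/(-3498 + M) - 1*(-4566) = 1/(-3498 - 3171) - 1*(-4566) = 1/(-6669) + 4566 = -1/6669 + 4566 = 30450653/6669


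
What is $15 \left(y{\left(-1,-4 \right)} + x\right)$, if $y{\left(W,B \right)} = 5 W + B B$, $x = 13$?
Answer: $360$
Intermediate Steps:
$y{\left(W,B \right)} = B^{2} + 5 W$ ($y{\left(W,B \right)} = 5 W + B^{2} = B^{2} + 5 W$)
$15 \left(y{\left(-1,-4 \right)} + x\right) = 15 \left(\left(\left(-4\right)^{2} + 5 \left(-1\right)\right) + 13\right) = 15 \left(\left(16 - 5\right) + 13\right) = 15 \left(11 + 13\right) = 15 \cdot 24 = 360$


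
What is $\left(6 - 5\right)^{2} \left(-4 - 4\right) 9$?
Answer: $-72$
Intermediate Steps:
$\left(6 - 5\right)^{2} \left(-4 - 4\right) 9 = 1^{2} \left(-8\right) 9 = 1 \left(-8\right) 9 = \left(-8\right) 9 = -72$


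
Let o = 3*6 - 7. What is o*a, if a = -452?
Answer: -4972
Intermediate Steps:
o = 11 (o = 18 - 7 = 11)
o*a = 11*(-452) = -4972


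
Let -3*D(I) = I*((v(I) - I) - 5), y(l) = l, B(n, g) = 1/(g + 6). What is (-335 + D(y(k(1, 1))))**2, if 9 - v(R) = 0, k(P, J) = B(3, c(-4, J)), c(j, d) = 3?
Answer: 6632473600/59049 ≈ 1.1232e+5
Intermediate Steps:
B(n, g) = 1/(6 + g)
k(P, J) = 1/9 (k(P, J) = 1/(6 + 3) = 1/9)
v(R) = 9 (v(R) = 9 - 1*0 = 9 + 0 = 9)
D(I) = -I*(4 - I)/3 (D(I) = -I*((9 - I) - 5)/3 = -I*(4 - I)/3)
(-335 + D(y(k(1, 1))))**2 = (-335 + (1/3)*(1/9)*(-4 + 1/9))**2 = (-335 + (1/3)*(1/9)*(-35/9))**2 = (-335 - 35/243)**2 = (-81440/243)**2 = 6632473600/59049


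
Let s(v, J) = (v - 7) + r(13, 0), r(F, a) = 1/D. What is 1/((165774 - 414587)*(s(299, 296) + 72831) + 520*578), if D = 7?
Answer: -7/127355815886 ≈ -5.4964e-11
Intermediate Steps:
r(F, a) = 1/7
s(v, J) = -48/7 + v (s(v, J) = (v - 7) + 1/7 = (-7 + v) + 1/7 = -48/7 + v)
1/((165774 - 414587)*(s(299, 296) + 72831) + 520*578) = 1/((165774 - 414587)*((-48/7 + 299) + 72831) + 520*578) = 1/(-248813*(2045/7 + 72831) + 300560) = 1/(-248813*511862/7 + 300560) = 1/(-127357919806/7 + 300560) = 1/(-127355815886/7) = -7/127355815886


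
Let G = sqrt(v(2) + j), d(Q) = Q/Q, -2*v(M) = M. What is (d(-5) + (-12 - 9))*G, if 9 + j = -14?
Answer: -40*I*sqrt(6) ≈ -97.98*I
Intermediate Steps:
j = -23 (j = -9 - 14 = -23)
v(M) = -M/2
d(Q) = 1
G = 2*I*sqrt(6) (G = sqrt(-1/2*2 - 23) = sqrt(-1 - 23) = sqrt(-24) = 2*I*sqrt(6) ≈ 4.899*I)
(d(-5) + (-12 - 9))*G = (1 + (-12 - 9))*(2*I*sqrt(6)) = (1 - 21)*(2*I*sqrt(6)) = -40*I*sqrt(6)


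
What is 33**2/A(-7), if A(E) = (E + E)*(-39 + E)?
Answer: 1089/644 ≈ 1.6910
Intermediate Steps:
A(E) = 2*E*(-39 + E) (A(E) = (2*E)*(-39 + E) = 2*E*(-39 + E))
33**2/A(-7) = 33**2/((2*(-7)*(-39 - 7))) = 1089/((2*(-7)*(-46))) = 1089/644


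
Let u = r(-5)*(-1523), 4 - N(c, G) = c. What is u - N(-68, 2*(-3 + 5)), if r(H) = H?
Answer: 7543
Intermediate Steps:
N(c, G) = 4 - c
u = 7615 (u = -5*(-1523) = 7615)
u - N(-68, 2*(-3 + 5)) = 7615 - (4 - 1*(-68)) = 7615 - (4 + 68) = 7615 - 1*72 = 7615 - 72 = 7543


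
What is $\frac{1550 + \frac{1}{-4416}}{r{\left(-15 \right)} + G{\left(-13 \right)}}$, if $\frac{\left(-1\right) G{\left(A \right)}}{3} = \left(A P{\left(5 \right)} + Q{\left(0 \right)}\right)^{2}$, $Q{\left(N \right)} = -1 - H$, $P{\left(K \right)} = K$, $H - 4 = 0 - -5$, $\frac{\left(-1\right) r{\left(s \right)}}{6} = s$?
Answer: $- \frac{6844799}{74122560} \approx -0.092344$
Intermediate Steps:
$r{\left(s \right)} = - 6 s$
$H = 9$ ($H = 4 + \left(0 - -5\right) = 4 + \left(0 + 5\right) = 4 + 5 = 9$)
$Q{\left(N \right)} = -10$ ($Q{\left(N \right)} = -1 - 9 = -10$)
$G{\left(A \right)} = - 3 \left(-10 + 5 A\right)^{2}$ ($G{\left(A \right)} = - 3 \left(A 5 - 10\right)^{2} = - 3 \left(5 A - 10\right)^{2} = - 3 \left(-10 + 5 A\right)^{2}$)
$\frac{1550 + \frac{1}{-4416}}{r{\left(-15 \right)} + G{\left(-13 \right)}} = \frac{1550 + \frac{1}{-4416}}{\left(-6\right) \left(-15\right) - 75 \left(-2 - 13\right)^{2}} = \frac{1550 - \frac{1}{4416}}{90 - 75 \left(-15\right)^{2}} = \frac{6844799}{4416 \left(90 - 16875\right)} = \frac{6844799}{4416 \left(-16785\right)} = \frac{6844799}{4416} \left(- \frac{1}{16785}\right) = - \frac{6844799}{74122560}$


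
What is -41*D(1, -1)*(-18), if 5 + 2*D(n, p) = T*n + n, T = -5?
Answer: -3321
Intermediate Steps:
D(n, p) = -5/2 - 2*n (D(n, p) = -5/2 + (-5*n + n)/2 = -5/2 + (-4*n)/2 = -5/2 - 2*n)
-41*D(1, -1)*(-18) = -41*(-5/2 - 2*1)*(-18) = -41*(-5/2 - 2)*(-18) = -41*(-9/2)*(-18) = (369/2)*(-18) = -3321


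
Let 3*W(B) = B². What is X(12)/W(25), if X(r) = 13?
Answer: 39/625 ≈ 0.062400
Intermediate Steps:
W(B) = B²/3
X(12)/W(25) = 13/(((⅓)*25²)) = 13/(((⅓)*625)) = 13/(625/3) = 13*(3/625) = 39/625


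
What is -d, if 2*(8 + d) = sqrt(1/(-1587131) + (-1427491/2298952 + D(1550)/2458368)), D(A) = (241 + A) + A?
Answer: 8 - I*sqrt(12724297717583724912429782993)/286616203569696 ≈ 8.0 - 0.39356*I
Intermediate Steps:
D(A) = 241 + 2*A
d = -8 + I*sqrt(12724297717583724912429782993)/286616203569696 (d = -8 + sqrt(1/(-1587131) + (-1427491/2298952 + (241 + 2*1550)/2458368))/2 = -8 + sqrt(-1/1587131 + (-1427491*1/2298952 + (241 + 3100)*(1/2458368)))/2 = -8 + sqrt(-1/1587131 + (-1427491/2298952 + 3341*(1/2458368)))/2 = -8 + sqrt(-1/1587131 + (-1427491/2298952 + 3341/2458368))/2 = -8 + sqrt(-1/1587131 - 437702174507/706458753792)/2 = -8 + sqrt(-4261910407277443/6878788885672704)/2 = -8 + (I*sqrt(12724297717583724912429782993)/143308101784848)/2 = -8 + I*sqrt(12724297717583724912429782993)/286616203569696 ≈ -8.0 + 0.39356*I)
-d = -(-8 + I*sqrt(12724297717583724912429782993)/286616203569696) = 8 - I*sqrt(12724297717583724912429782993)/286616203569696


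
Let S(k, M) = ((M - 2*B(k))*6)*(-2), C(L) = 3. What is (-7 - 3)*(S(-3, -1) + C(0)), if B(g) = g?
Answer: 570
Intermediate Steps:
S(k, M) = -12*M + 24*k (S(k, M) = ((M - 2*k)*6)*(-2) = (-12*k + 6*M)*(-2) = -12*M + 24*k)
(-7 - 3)*(S(-3, -1) + C(0)) = (-7 - 3)*((-12*(-1) + 24*(-3)) + 3) = -10*((12 - 72) + 3) = -10*(-60 + 3) = -10*(-57) = 570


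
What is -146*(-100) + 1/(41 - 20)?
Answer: 306601/21 ≈ 14600.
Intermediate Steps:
-146*(-100) + 1/(41 - 20) = 14600 + 1/21 = 306601/21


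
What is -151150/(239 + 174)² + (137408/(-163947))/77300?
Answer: -68412963253934/77201375809425 ≈ -0.88616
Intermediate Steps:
-151150/(239 + 174)² + (137408/(-163947))/77300 = -151150/(413²) + (137408*(-1/163947))*(1/77300) = -151150/170569 - 137408/163947*1/77300 = -151150*1/170569 - 34352/3168275775 = -151150/170569 - 34352/3168275775 = -68412963253934/77201375809425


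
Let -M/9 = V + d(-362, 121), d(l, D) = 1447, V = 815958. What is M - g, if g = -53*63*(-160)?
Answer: -7890885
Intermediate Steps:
M = -7356645 (M = -9*(815958 + 1447) = -9*817405 = -7356645)
g = 534240 (g = -3339*(-160) = 534240)
M - g = -7356645 - 1*534240 = -7356645 - 534240 = -7890885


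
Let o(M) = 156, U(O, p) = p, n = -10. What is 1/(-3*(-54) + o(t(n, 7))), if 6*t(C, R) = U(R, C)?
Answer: 1/318 ≈ 0.0031447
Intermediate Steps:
t(C, R) = C/6
1/(-3*(-54) + o(t(n, 7))) = 1/(-3*(-54) + 156) = 1/(162 + 156) = 1/318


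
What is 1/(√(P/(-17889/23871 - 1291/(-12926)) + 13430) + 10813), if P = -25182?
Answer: 240788393021/2602482487680055 - √25884942778734183506/2602482487680055 ≈ 9.0568e-5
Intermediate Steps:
1/(√(P/(-17889/23871 - 1291/(-12926)) + 13430) + 10813) = 1/(√(-25182/(-17889/23871 - 1291/(-12926)) + 13430) + 10813) = 1/(√(-25182/(-17889*1/23871 - 1291*(-1/12926)) + 13430) + 10813) = 1/(√(-25182/(-5963/7957 + 1291/12926) + 13430) + 10813) = 1/(√(-25182/(-66805251/102852182) + 13430) + 10813) = 1/(√(-25182*(-102852182/66805251) + 13430) + 10813) = 1/(√(863341215708/22268417 + 13430) + 10813) = 1/(√(1162406056018/22268417) + 10813) = 1/(√25884942778734183506/22268417 + 10813) = 1/(10813 + √25884942778734183506/22268417)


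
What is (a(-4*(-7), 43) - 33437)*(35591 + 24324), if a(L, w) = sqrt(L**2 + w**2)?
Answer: -2003377855 + 59915*sqrt(2633) ≈ -2.0003e+9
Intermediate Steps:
(a(-4*(-7), 43) - 33437)*(35591 + 24324) = (sqrt((-4*(-7))**2 + 43**2) - 33437)*(35591 + 24324) = (sqrt(28**2 + 1849) - 33437)*59915 = (sqrt(784 + 1849) - 33437)*59915 = (sqrt(2633) - 33437)*59915 = (-33437 + sqrt(2633))*59915 = -2003377855 + 59915*sqrt(2633)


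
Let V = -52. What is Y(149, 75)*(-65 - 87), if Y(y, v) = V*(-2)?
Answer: -15808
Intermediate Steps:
Y(y, v) = 104 (Y(y, v) = -52*(-2) = 104)
Y(149, 75)*(-65 - 87) = 104*(-65 - 87) = 104*(-152) = -15808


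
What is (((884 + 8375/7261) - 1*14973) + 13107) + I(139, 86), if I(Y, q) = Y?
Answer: -6112648/7261 ≈ -841.85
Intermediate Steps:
(((884 + 8375/7261) - 1*14973) + 13107) + I(139, 86) = (((884 + 8375/7261) - 1*14973) + 13107) + 139 = (((884 + 8375*(1/7261)) - 14973) + 13107) + 139 = (((884 + 8375/7261) - 14973) + 13107) + 139 = ((6427099/7261 - 14973) + 13107) + 139 = (-102291854/7261 + 13107) + 139 = -7121927/7261 + 139 = -6112648/7261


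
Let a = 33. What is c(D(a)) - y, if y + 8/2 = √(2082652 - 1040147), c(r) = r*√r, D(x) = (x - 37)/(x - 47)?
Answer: 4 - √1042505 + 2*√14/49 ≈ -1016.9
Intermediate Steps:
D(x) = (-37 + x)/(-47 + x)
c(r) = r^(3/2)
y = -4 + √1042505 (y = -4 + √(2082652 - 1040147) = -4 + √1042505 ≈ 1017.0)
c(D(a)) - y = ((-37 + 33)/(-47 + 33))^(3/2) - (-4 + √1042505) = (-4/(-14))^(3/2) + (4 - √1042505) = (-1/14*(-4))^(3/2) + (4 - √1042505) = (2/7)^(3/2) + (4 - √1042505) = 2*√14/49 + (4 - √1042505) = 4 - √1042505 + 2*√14/49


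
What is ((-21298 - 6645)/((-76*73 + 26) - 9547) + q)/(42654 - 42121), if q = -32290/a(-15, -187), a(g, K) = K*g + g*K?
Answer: -3664642/500647433 ≈ -0.0073198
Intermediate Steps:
a(g, K) = 2*K*g (a(g, K) = K*g + K*g = 2*K*g)
q = -3229/561 (q = -32290/(2*(-187)*(-15)) = -32290/5610 = -32290*1/5610 = -3229/561 ≈ -5.7558)
((-21298 - 6645)/((-76*73 + 26) - 9547) + q)/(42654 - 42121) = ((-21298 - 6645)/((-76*73 + 26) - 9547) - 3229/561)/(42654 - 42121) = (-27943/((-5548 + 26) - 9547) - 3229/561)/533 = (-27943/(-5522 - 9547) - 3229/561)*(1/533) = (-27943/(-15069) - 3229/561)*(1/533) = (-27943*(-1/15069) - 3229/561)*(1/533) = (27943/15069 - 3229/561)*(1/533) = -3664642/939301*1/533 = -3664642/500647433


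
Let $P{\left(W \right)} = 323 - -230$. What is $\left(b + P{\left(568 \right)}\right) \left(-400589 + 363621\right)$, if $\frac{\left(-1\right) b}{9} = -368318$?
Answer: $-122564261720$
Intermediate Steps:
$b = 3314862$ ($b = \left(-9\right) \left(-368318\right) = 3314862$)
$P{\left(W \right)} = 553$ ($P{\left(W \right)} = 323 + 230 = 553$)
$\left(b + P{\left(568 \right)}\right) \left(-400589 + 363621\right) = \left(3314862 + 553\right) \left(-400589 + 363621\right) = 3315415 \left(-36968\right) = -122564261720$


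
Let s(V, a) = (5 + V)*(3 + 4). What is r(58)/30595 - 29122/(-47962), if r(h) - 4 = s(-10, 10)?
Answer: 444750384/733698695 ≈ 0.60618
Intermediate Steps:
s(V, a) = 35 + 7*V (s(V, a) = (5 + V)*7 = 35 + 7*V)
r(h) = -31 (r(h) = 4 + (35 + 7*(-10)) = 4 + (35 - 70) = 4 - 35 = -31)
r(58)/30595 - 29122/(-47962) = -31/30595 - 29122/(-47962) = -31*1/30595 - 29122*(-1/47962) = -31/30595 + 14561/23981 = 444750384/733698695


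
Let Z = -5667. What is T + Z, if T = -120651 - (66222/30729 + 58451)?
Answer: -1892610941/10243 ≈ -1.8477e+5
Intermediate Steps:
T = -1834563860/10243 (T = -120651 - (66222*(1/30729) + 58451) = -120651 - (22074/10243 + 58451) = -120651 - 1*598735667/10243 = -120651 - 598735667/10243 = -1834563860/10243 ≈ -1.7910e+5)
T + Z = -1834563860/10243 - 5667 = -1892610941/10243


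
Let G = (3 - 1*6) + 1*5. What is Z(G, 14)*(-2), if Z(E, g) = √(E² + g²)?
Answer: -20*√2 ≈ -28.284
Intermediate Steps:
G = 2 (G = (3 - 6) + 5 = -3 + 5 = 2)
Z(G, 14)*(-2) = √(2² + 14²)*(-2) = √(4 + 196)*(-2) = √200*(-2) = (10*√2)*(-2) = -20*√2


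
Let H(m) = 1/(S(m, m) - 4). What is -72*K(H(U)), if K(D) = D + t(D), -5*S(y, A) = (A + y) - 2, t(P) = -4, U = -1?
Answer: 621/2 ≈ 310.50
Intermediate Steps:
S(y, A) = ⅖ - A/5 - y/5 (S(y, A) = -((A + y) - 2)/5 = -(-2 + A + y)/5 = ⅖ - A/5 - y/5)
H(m) = 1/(-18/5 - 2*m/5) (H(m) = 1/((⅖ - m/5 - m/5) - 4) = 1/((⅖ - 2*m/5) - 4) = 1/(-18/5 - 2*m/5))
K(D) = -4 + D (K(D) = D - 4 = -4 + D)
-72*K(H(U)) = -72*(-4 - 5/(18 + 2*(-1))) = -72*(-4 - 5/(18 - 2)) = -72*(-4 - 5/16) = -72*(-69/16) = 621/2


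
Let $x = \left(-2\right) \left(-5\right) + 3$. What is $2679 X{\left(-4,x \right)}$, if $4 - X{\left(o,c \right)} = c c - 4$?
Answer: $-431319$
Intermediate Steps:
$x = 13$ ($x = 10 + 3 = 13$)
$X{\left(o,c \right)} = 8 - c^{2}$ ($X{\left(o,c \right)} = 4 - \left(c c - 4\right) = 4 - \left(c^{2} - 4\right) = 4 - \left(-4 + c^{2}\right) = 8 - c^{2}$)
$2679 X{\left(-4,x \right)} = 2679 \left(8 - 13^{2}\right) = 2679 \left(8 - 169\right) = 2679 \left(-161\right) = -431319$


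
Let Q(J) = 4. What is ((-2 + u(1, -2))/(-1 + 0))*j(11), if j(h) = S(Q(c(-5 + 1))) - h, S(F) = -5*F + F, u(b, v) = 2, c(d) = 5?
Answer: 0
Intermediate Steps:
S(F) = -4*F
j(h) = -16 - h (j(h) = -4*4 - h = -16 - h)
((-2 + u(1, -2))/(-1 + 0))*j(11) = ((-2 + 2)/(-1 + 0))*(-16 - 1*11) = (0/(-1))*(-16 - 11) = (0*(-1))*(-27) = 0*(-27) = 0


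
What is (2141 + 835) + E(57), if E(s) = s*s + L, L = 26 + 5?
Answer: 6256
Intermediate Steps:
L = 31
E(s) = 31 + s² (E(s) = s*s + 31 = s² + 31 = 31 + s²)
(2141 + 835) + E(57) = (2141 + 835) + (31 + 57²) = 2976 + (31 + 3249) = 2976 + 3280 = 6256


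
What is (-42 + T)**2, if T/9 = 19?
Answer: 16641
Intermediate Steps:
T = 171 (T = 9*19 = 171)
(-42 + T)**2 = (-42 + 171)**2 = 129**2 = 16641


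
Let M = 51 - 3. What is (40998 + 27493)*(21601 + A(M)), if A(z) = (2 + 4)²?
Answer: 1481939767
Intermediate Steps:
M = 48
A(z) = 36 (A(z) = 6² = 36)
(40998 + 27493)*(21601 + A(M)) = (40998 + 27493)*(21601 + 36) = 68491*21637 = 1481939767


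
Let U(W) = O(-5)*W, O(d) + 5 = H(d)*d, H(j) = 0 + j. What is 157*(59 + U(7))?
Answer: 31243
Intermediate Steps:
H(j) = j
O(d) = -5 + d² (O(d) = -5 + d*d = -5 + d²)
U(W) = 20*W (U(W) = (-5 + (-5)²)*W = (-5 + 25)*W = 20*W)
157*(59 + U(7)) = 157*(59 + 20*7) = 157*(59 + 140) = 157*199 = 31243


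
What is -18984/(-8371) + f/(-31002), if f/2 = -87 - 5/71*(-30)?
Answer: 6981230627/3070959947 ≈ 2.2733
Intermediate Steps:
f = -12054/71 (f = 2*(-87 - 5/71*(-30)) = 2*(-87 + 150/71) = 2*(-6027/71) = -12054/71 ≈ -169.77)
-18984/(-8371) + f/(-31002) = -18984/(-8371) - 12054/71/(-31002) = -18984*(-1/8371) - 12054/71*(-1/31002) = 18984/8371 + 2009/366857 = 6981230627/3070959947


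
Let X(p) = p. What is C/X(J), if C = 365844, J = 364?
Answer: 91461/91 ≈ 1005.1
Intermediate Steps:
C/X(J) = 365844/364 = 365844*(1/364) = 91461/91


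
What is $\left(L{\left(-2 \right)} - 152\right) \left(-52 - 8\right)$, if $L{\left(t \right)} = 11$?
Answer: $8460$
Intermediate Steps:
$\left(L{\left(-2 \right)} - 152\right) \left(-52 - 8\right) = \left(11 - 152\right) \left(-52 - 8\right) = - 141 \left(-52 - 8\right) = \left(-141\right) \left(-60\right) = 8460$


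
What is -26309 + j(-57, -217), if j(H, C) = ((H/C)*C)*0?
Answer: -26309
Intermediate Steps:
j(H, C) = 0 (j(H, C) = H*0 = 0)
-26309 + j(-57, -217) = -26309 + 0 = -26309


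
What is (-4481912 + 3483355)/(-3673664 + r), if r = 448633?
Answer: 998557/3225031 ≈ 0.30963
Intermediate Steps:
(-4481912 + 3483355)/(-3673664 + r) = (-4481912 + 3483355)/(-3673664 + 448633) = -998557/(-3225031) = -998557*(-1/3225031) = 998557/3225031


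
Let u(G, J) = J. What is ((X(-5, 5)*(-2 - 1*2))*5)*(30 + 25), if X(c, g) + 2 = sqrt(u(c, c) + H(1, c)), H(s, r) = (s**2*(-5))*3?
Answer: 2200 - 2200*I*sqrt(5) ≈ 2200.0 - 4919.4*I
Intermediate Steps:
H(s, r) = -15*s**2 (H(s, r) = -5*s**2*3 = -15*s**2)
X(c, g) = -2 + sqrt(-15 + c) (X(c, g) = -2 + sqrt(c - 15*1**2) = -2 + sqrt(c - 15*1) = -2 + sqrt(c - 15) = -2 + sqrt(-15 + c))
((X(-5, 5)*(-2 - 1*2))*5)*(30 + 25) = (((-2 + sqrt(-15 - 5))*(-2 - 1*2))*5)*(30 + 25) = (((-2 + sqrt(-20))*(-2 - 2))*5)*55 = (((-2 + 2*I*sqrt(5))*(-4))*5)*55 = ((8 - 8*I*sqrt(5))*5)*55 = (40 - 40*I*sqrt(5))*55 = 2200 - 2200*I*sqrt(5)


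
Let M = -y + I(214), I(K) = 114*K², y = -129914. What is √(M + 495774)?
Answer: 4*√365402 ≈ 2417.9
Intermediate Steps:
M = 5350658 (M = -1*(-129914) + 114*214² = 129914 + 114*45796 = 129914 + 5220744 = 5350658)
√(M + 495774) = √(5350658 + 495774) = √5846432 = 4*√365402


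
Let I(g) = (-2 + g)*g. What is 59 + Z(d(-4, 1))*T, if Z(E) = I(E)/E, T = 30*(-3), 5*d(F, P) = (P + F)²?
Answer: 77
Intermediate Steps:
d(F, P) = (F + P)²/5 (d(F, P) = (P + F)²/5 = (F + P)²/5)
I(g) = g*(-2 + g)
T = -90
Z(E) = -2 + E (Z(E) = (E*(-2 + E))/E = -2 + E)
59 + Z(d(-4, 1))*T = 59 + (-2 + (-4 + 1)²/5)*(-90) = 59 + (-2 + (⅕)*(-3)²)*(-90) = 59 + (-2 + (⅕)*9)*(-90) = 59 + (-2 + 9/5)*(-90) = 59 - ⅕*(-90) = 59 + 18 = 77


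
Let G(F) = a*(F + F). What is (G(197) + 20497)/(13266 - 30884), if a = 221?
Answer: -4677/766 ≈ -6.1057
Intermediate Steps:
G(F) = 442*F (G(F) = 221*(F + F) = 221*(2*F) = 442*F)
(G(197) + 20497)/(13266 - 30884) = (442*197 + 20497)/(13266 - 30884) = (87074 + 20497)/(-17618) = 107571*(-1/17618) = -4677/766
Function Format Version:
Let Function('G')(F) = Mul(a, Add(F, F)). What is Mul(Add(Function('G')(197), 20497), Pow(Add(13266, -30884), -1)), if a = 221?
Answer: Rational(-4677, 766) ≈ -6.1057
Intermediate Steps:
Function('G')(F) = Mul(442, F) (Function('G')(F) = Mul(221, Add(F, F)) = Mul(221, Mul(2, F)) = Mul(442, F))
Mul(Add(Function('G')(197), 20497), Pow(Add(13266, -30884), -1)) = Mul(Add(Mul(442, 197), 20497), Pow(Add(13266, -30884), -1)) = Mul(Add(87074, 20497), Pow(-17618, -1)) = Mul(107571, Rational(-1, 17618)) = Rational(-4677, 766)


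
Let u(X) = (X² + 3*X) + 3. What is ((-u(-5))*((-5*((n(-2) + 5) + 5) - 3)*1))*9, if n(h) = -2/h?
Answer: 6786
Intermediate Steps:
u(X) = 3 + X² + 3*X
((-u(-5))*((-5*((n(-2) + 5) + 5) - 3)*1))*9 = ((-(3 + (-5)² + 3*(-5)))*((-5*((-2/(-2) + 5) + 5) - 3)*1))*9 = ((-(3 + 25 - 15))*((-5*((-2*(-½) + 5) + 5) - 3)*1))*9 = ((-1*13)*((-5*((1 + 5) + 5) - 3)*1))*9 = -13*(-5*(6 + 5) - 3)*9 = -13*(-5*11 - 3)*9 = -13*(-55 - 3)*9 = -(-754)*9 = -13*(-58)*9 = 754*9 = 6786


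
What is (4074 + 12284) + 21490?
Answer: 37848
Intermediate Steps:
(4074 + 12284) + 21490 = 16358 + 21490 = 37848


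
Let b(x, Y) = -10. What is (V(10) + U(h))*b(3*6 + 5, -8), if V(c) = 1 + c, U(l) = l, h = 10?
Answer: -210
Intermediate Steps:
(V(10) + U(h))*b(3*6 + 5, -8) = ((1 + 10) + 10)*(-10) = (11 + 10)*(-10) = 21*(-10) = -210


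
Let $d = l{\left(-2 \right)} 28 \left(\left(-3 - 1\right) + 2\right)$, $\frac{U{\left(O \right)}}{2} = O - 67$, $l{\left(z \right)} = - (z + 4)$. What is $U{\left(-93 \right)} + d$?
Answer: $-208$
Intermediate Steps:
$l{\left(z \right)} = -4 - z$ ($l{\left(z \right)} = - (4 + z) = -4 - z$)
$U{\left(O \right)} = -134 + 2 O$ ($U{\left(O \right)} = 2 \left(O - 67\right) = 2 \left(-67 + O\right) = -134 + 2 O$)
$d = 112$ ($d = \left(-4 - -2\right) 28 \left(\left(-3 - 1\right) + 2\right) = \left(-4 + 2\right) 28 \left(-4 + 2\right) = \left(-2\right) 28 \left(-2\right) = \left(-56\right) \left(-2\right) = 112$)
$U{\left(-93 \right)} + d = \left(-134 + 2 \left(-93\right)\right) + 112 = \left(-134 - 186\right) + 112 = -320 + 112 = -208$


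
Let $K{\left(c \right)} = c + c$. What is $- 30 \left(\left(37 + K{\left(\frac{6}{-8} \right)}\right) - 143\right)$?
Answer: $3225$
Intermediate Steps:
$K{\left(c \right)} = 2 c$
$- 30 \left(\left(37 + K{\left(\frac{6}{-8} \right)}\right) - 143\right) = - 30 \left(\left(37 + 2 \frac{6}{-8}\right) - 143\right) = - 30 \left(\left(37 + 2 \cdot 6 \left(- \frac{1}{8}\right)\right) - 143\right) = - 30 \left(\left(37 + 2 \left(- \frac{3}{4}\right)\right) - 143\right) = - 30 \left(\left(37 - \frac{3}{2}\right) - 143\right) = - 30 \left(\frac{71}{2} - 143\right) = \left(-30\right) \left(- \frac{215}{2}\right) = 3225$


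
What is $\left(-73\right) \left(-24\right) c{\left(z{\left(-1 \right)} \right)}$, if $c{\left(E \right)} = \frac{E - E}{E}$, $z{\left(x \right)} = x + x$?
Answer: $0$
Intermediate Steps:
$z{\left(x \right)} = 2 x$
$c{\left(E \right)} = 0$ ($c{\left(E \right)} = \frac{0}{E} = 0$)
$\left(-73\right) \left(-24\right) c{\left(z{\left(-1 \right)} \right)} = \left(-73\right) \left(-24\right) 0 = 1752 \cdot 0 = 0$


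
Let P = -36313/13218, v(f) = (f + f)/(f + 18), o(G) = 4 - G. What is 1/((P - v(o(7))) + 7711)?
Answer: 66090/509464861 ≈ 0.00012972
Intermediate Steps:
v(f) = 2*f/(18 + f) (v(f) = (2*f)/(18 + f) = 2*f/(18 + f))
P = -36313/13218 (P = -36313*1/13218 = -36313/13218 ≈ -2.7472)
1/((P - v(o(7))) + 7711) = 1/((-36313/13218 - 2*(4 - 1*7)/(18 + (4 - 1*7))) + 7711) = 1/((-36313/13218 - 2*(4 - 7)/(18 + (4 - 7))) + 7711) = 1/((-36313/13218 - 2*(-3)/(18 - 3)) + 7711) = 1/((-36313/13218 - 2*(-3)/15) + 7711) = 1/((-36313/13218 - 1*(-⅖)) + 7711) = 1/((-36313/13218 + ⅖) + 7711) = 1/(-155129/66090 + 7711) = 1/(509464861/66090) = 66090/509464861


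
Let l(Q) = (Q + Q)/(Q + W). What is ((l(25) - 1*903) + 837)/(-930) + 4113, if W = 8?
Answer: 63115049/15345 ≈ 4113.1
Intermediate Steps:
l(Q) = 2*Q/(8 + Q) (l(Q) = (Q + Q)/(Q + 8) = (2*Q)/(8 + Q) = 2*Q/(8 + Q))
((l(25) - 1*903) + 837)/(-930) + 4113 = ((2*25/(8 + 25) - 1*903) + 837)/(-930) + 4113 = ((2*25/33 - 903) + 837)*(-1/930) + 4113 = ((2*25*(1/33) - 903) + 837)*(-1/930) + 4113 = ((50/33 - 903) + 837)*(-1/930) + 4113 = (-29749/33 + 837)*(-1/930) + 4113 = -2128/33*(-1/930) + 4113 = 1064/15345 + 4113 = 63115049/15345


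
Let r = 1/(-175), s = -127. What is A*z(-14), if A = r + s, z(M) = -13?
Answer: 288938/175 ≈ 1651.1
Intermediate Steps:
r = -1/175 ≈ -0.0057143
A = -22226/175 (A = -1/175 - 127 = -22226/175 ≈ -127.01)
A*z(-14) = -22226/175*(-13) = 288938/175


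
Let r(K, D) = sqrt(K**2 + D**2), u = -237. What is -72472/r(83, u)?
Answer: -36236*sqrt(63058)/31529 ≈ -288.60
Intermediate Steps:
r(K, D) = sqrt(D**2 + K**2)
-72472/r(83, u) = -72472/sqrt((-237)**2 + 83**2) = -72472/sqrt(56169 + 6889) = -72472*sqrt(63058)/63058 = -36236*sqrt(63058)/31529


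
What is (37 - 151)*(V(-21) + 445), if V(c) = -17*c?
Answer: -91428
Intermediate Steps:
(37 - 151)*(V(-21) + 445) = (37 - 151)*(-17*(-21) + 445) = -114*(357 + 445) = -114*802 = -91428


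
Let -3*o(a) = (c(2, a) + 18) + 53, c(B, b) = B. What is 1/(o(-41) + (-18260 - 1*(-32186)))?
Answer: 3/41705 ≈ 7.1934e-5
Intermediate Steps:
o(a) = -73/3 (o(a) = -((2 + 18) + 53)/3 = -(20 + 53)/3 = -⅓*73 = -73/3)
1/(o(-41) + (-18260 - 1*(-32186))) = 1/(-73/3 + (-18260 - 1*(-32186))) = 1/(-73/3 + (-18260 + 32186)) = 1/(-73/3 + 13926) = 1/(41705/3) = 3/41705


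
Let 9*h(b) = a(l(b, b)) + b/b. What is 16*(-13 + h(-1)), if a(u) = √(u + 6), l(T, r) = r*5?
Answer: -1840/9 ≈ -204.44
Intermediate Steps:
l(T, r) = 5*r
a(u) = √(6 + u)
h(b) = ⅑ + √(6 + 5*b)/9 (h(b) = (√(6 + 5*b) + b/b)/9 = (√(6 + 5*b) + 1)/9 = (1 + √(6 + 5*b))/9 = ⅑ + √(6 + 5*b)/9)
16*(-13 + h(-1)) = 16*(-13 + (⅑ + √(6 + 5*(-1))/9)) = 16*(-13 + (⅑ + √(6 - 5)/9)) = 16*(-13 + (⅑ + √1/9)) = 16*(-13 + (⅑ + (⅑)*1)) = 16*(-13 + (⅑ + ⅑)) = 16*(-13 + 2/9) = 16*(-115/9) = -1840/9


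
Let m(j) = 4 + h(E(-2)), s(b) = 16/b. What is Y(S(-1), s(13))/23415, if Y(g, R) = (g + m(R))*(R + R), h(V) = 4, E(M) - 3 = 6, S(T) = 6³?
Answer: 1024/43485 ≈ 0.023548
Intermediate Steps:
S(T) = 216
E(M) = 9 (E(M) = 3 + 6 = 9)
m(j) = 8 (m(j) = 4 + 4 = 8)
Y(g, R) = 2*R*(8 + g) (Y(g, R) = (g + 8)*(R + R) = (8 + g)*(2*R) = 2*R*(8 + g))
Y(S(-1), s(13))/23415 = (2*(16/13)*(8 + 216))/23415 = (2*(16*(1/13))*224)*(1/23415) = (2*(16/13)*224)*(1/23415) = (7168/13)*(1/23415) = 1024/43485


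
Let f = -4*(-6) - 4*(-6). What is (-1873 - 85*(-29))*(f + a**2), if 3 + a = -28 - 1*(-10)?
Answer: 289488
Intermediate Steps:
a = -21 (a = -3 + (-28 - 1*(-10)) = -3 + (-28 + 10) = -3 - 18 = -21)
f = 48 (f = 24 + 24 = 48)
(-1873 - 85*(-29))*(f + a**2) = (-1873 - 85*(-29))*(48 + (-21)**2) = (-1873 + 2465)*(48 + 441) = 592*489 = 289488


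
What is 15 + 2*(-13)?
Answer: -11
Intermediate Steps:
15 + 2*(-13) = 15 - 26 = -11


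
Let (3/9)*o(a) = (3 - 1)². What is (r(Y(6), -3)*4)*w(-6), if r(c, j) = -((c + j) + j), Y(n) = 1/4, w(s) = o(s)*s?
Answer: -1656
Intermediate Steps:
o(a) = 12 (o(a) = 3*(3 - 1)² = 3*2² = 3*4 = 12)
w(s) = 12*s
Y(n) = ¼
r(c, j) = -c - 2*j (r(c, j) = -(c + 2*j) = -c - 2*j)
(r(Y(6), -3)*4)*w(-6) = ((-1*¼ - 2*(-3))*4)*(12*(-6)) = ((-¼ + 6)*4)*(-72) = ((23/4)*4)*(-72) = 23*(-72) = -1656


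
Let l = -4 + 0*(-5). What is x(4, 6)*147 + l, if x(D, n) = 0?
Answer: -4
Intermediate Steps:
l = -4 (l = -4 + 0 = -4)
x(4, 6)*147 + l = 0*147 - 4 = 0 - 4 = -4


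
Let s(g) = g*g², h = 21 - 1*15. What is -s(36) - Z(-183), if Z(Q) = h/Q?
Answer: -2846014/61 ≈ -46656.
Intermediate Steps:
h = 6 (h = 21 - 15 = 6)
Z(Q) = 6/Q
s(g) = g³
-s(36) - Z(-183) = -1*36³ - 6/(-183) = -1*46656 - 6*(-1)/183 = -46656 - 1*(-2/61) = -46656 + 2/61 = -2846014/61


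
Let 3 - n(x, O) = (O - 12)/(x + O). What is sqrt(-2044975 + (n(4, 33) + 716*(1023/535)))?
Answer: I*sqrt(800769721394905)/19795 ≈ 1429.5*I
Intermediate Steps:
n(x, O) = 3 - (-12 + O)/(O + x) (n(x, O) = 3 - (O - 12)/(x + O) = 3 - (-12 + O)/(O + x))
sqrt(-2044975 + (n(4, 33) + 716*(1023/535))) = sqrt(-2044975 + ((12 + 2*33 + 3*4)/(33 + 4) + 716*(1023/535))) = sqrt(-2044975 + ((12 + 66 + 12)/37 + 716*(1023*(1/535)))) = sqrt(-2044975 + ((1/37)*90 + 716*(1023/535))) = sqrt(-2044975 + (90/37 + 732468/535)) = sqrt(-2044975 + 27149466/19795) = sqrt(-40453130659/19795) = I*sqrt(800769721394905)/19795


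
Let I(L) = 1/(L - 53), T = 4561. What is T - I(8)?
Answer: 205246/45 ≈ 4561.0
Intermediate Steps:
I(L) = 1/(-53 + L)
T - I(8) = 4561 - 1/(-53 + 8) = 4561 - 1/(-45) = 4561 - 1*(-1/45) = 4561 + 1/45 = 205246/45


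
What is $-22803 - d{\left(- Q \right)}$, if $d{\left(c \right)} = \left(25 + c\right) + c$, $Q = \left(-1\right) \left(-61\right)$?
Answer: $-22706$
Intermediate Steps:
$Q = 61$
$d{\left(c \right)} = 25 + 2 c$
$-22803 - d{\left(- Q \right)} = -22803 - \left(25 + 2 \left(\left(-1\right) 61\right)\right) = -22803 - \left(25 + 2 \left(-61\right)\right) = -22803 - \left(25 - 122\right) = -22803 - -97 = -22803 + 97 = -22706$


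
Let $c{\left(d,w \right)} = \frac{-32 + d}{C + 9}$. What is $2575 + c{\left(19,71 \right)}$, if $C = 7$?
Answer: $\frac{41187}{16} \approx 2574.2$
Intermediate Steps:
$c{\left(d,w \right)} = -2 + \frac{d}{16}$ ($c{\left(d,w \right)} = \frac{-32 + d}{7 + 9} = \frac{-32 + d}{16} = \left(-32 + d\right) \frac{1}{16} = -2 + \frac{d}{16}$)
$2575 + c{\left(19,71 \right)} = 2575 + \left(-2 + \frac{1}{16} \cdot 19\right) = 2575 + \left(-2 + \frac{19}{16}\right) = 2575 - \frac{13}{16} = \frac{41187}{16}$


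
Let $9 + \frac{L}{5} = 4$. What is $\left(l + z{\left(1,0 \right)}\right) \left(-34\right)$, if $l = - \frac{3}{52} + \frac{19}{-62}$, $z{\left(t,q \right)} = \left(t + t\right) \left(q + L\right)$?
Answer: $\frac{1380179}{806} \approx 1712.4$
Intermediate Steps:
$L = -25$ ($L = -45 + 5 \cdot 4 = -45 + 20 = -25$)
$z{\left(t,q \right)} = 2 t \left(-25 + q\right)$ ($z{\left(t,q \right)} = \left(t + t\right) \left(q - 25\right) = 2 t \left(-25 + q\right)$)
$l = - \frac{587}{1612}$ ($l = \left(-3\right) \frac{1}{52} + 19 \left(- \frac{1}{62}\right) = - \frac{3}{52} - \frac{19}{62} = - \frac{587}{1612} \approx -0.36414$)
$\left(l + z{\left(1,0 \right)}\right) \left(-34\right) = \left(- \frac{587}{1612} + 2 \cdot 1 \left(-25 + 0\right)\right) \left(-34\right) = \left(- \frac{587}{1612} + 2 \cdot 1 \left(-25\right)\right) \left(-34\right) = \left(- \frac{587}{1612} - 50\right) \left(-34\right) = \left(- \frac{81187}{1612}\right) \left(-34\right) = \frac{1380179}{806}$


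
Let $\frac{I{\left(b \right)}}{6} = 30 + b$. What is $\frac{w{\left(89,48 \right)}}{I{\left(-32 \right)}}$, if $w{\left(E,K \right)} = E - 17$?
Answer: $-6$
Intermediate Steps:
$I{\left(b \right)} = 180 + 6 b$ ($I{\left(b \right)} = 6 \left(30 + b\right) = 180 + 6 b$)
$w{\left(E,K \right)} = -17 + E$
$\frac{w{\left(89,48 \right)}}{I{\left(-32 \right)}} = \frac{-17 + 89}{180 + 6 \left(-32\right)} = \frac{72}{180 - 192} = \frac{72}{-12} = 72 \left(- \frac{1}{12}\right) = -6$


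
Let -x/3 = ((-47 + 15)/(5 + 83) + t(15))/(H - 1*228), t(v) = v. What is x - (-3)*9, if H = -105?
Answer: 33128/1221 ≈ 27.132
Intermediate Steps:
x = 161/1221 (x = -3*((-47 + 15)/(5 + 83) + 15)/(-105 - 1*228) = -3*(-32/88 + 15)/(-105 - 228) = -3*(-32*1/88 + 15)/(-333) = -3*(-4/11 + 15)*(-1)/333 = -483*(-1)/(11*333) = -3*(-161/3663) = 161/1221 ≈ 0.13186)
x - (-3)*9 = 161/1221 - (-3)*9 = 161/1221 - 1*(-27) = 161/1221 + 27 = 33128/1221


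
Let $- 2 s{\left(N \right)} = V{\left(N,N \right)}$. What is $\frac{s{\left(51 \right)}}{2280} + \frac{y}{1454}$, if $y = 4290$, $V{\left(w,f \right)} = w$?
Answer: $\frac{3248041}{1105040} \approx 2.9393$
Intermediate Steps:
$s{\left(N \right)} = - \frac{N}{2}$
$\frac{s{\left(51 \right)}}{2280} + \frac{y}{1454} = \frac{\left(- \frac{1}{2}\right) 51}{2280} + \frac{4290}{1454} = \left(- \frac{51}{2}\right) \frac{1}{2280} + 4290 \cdot \frac{1}{1454} = - \frac{17}{1520} + \frac{2145}{727} = \frac{3248041}{1105040}$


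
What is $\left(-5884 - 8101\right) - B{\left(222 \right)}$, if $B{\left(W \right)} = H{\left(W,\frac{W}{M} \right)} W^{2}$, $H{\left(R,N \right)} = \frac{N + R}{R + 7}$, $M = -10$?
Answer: $- \frac{65247541}{1145} \approx -56985.0$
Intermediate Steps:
$H{\left(R,N \right)} = \frac{N + R}{7 + R}$
$B{\left(W \right)} = \frac{9 W^{3}}{10 \left(7 + W\right)}$ ($B{\left(W \right)} = \frac{\frac{W}{-10} + W}{7 + W} W^{2} = \frac{W \left(- \frac{1}{10}\right) + W}{7 + W} W^{2} = \frac{- \frac{W}{10} + W}{7 + W} W^{2} = \frac{\frac{9}{10} W}{7 + W} W^{2} = \frac{9 W}{10 \left(7 + W\right)} W^{2} = \frac{9 W^{3}}{10 \left(7 + W\right)}$)
$\left(-5884 - 8101\right) - B{\left(222 \right)} = \left(-5884 - 8101\right) - \frac{9 \cdot 222^{3}}{10 \left(7 + 222\right)} = -13985 - \frac{9}{10} \cdot 10941048 \cdot \frac{1}{229} = -13985 - \frac{49234716}{1145} = - \frac{65247541}{1145}$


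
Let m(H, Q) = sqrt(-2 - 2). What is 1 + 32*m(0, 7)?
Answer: 1 + 64*I ≈ 1.0 + 64.0*I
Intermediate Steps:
m(H, Q) = 2*I (m(H, Q) = sqrt(-4) = 2*I)
1 + 32*m(0, 7) = 1 + 32*(2*I) = 1 + 64*I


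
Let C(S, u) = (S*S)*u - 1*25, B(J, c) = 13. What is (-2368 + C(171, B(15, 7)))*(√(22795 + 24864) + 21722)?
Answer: 8205268280 + 377740*√47659 ≈ 8.2877e+9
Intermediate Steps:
C(S, u) = -25 + u*S² (C(S, u) = S²*u - 25 = u*S² - 25 = -25 + u*S²)
(-2368 + C(171, B(15, 7)))*(√(22795 + 24864) + 21722) = (-2368 + (-25 + 13*171²))*(√(22795 + 24864) + 21722) = (-2368 + (-25 + 13*29241))*(√47659 + 21722) = (-2368 + (-25 + 380133))*(21722 + √47659) = (-2368 + 380108)*(21722 + √47659) = 377740*(21722 + √47659) = 8205268280 + 377740*√47659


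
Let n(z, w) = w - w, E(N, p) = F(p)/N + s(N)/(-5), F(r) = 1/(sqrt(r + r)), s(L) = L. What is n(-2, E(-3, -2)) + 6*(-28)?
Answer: -168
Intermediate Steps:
F(r) = sqrt(2)/(2*sqrt(r)) (F(r) = 1/(sqrt(2*r)) = 1/(sqrt(2)*sqrt(r)) = sqrt(2)/(2*sqrt(r)))
E(N, p) = -N/5 + sqrt(2)/(2*N*sqrt(p)) (E(N, p) = (sqrt(2)/(2*sqrt(p)))/N + N/(-5) = sqrt(2)/(2*N*sqrt(p)) + N*(-1/5) = sqrt(2)/(2*N*sqrt(p)) - N/5 = -N/5 + sqrt(2)/(2*N*sqrt(p)))
n(z, w) = 0
n(-2, E(-3, -2)) + 6*(-28) = 0 + 6*(-28) = 0 - 168 = -168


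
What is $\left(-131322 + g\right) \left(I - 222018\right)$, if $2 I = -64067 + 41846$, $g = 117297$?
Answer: $\frac{6539254425}{2} \approx 3.2696 \cdot 10^{9}$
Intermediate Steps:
$I = - \frac{22221}{2}$ ($I = \frac{-64067 + 41846}{2} = \frac{1}{2} \left(-22221\right) = - \frac{22221}{2} \approx -11111.0$)
$\left(-131322 + g\right) \left(I - 222018\right) = \left(-131322 + 117297\right) \left(- \frac{22221}{2} - 222018\right) = \left(-14025\right) \left(- \frac{466257}{2}\right) = \frac{6539254425}{2}$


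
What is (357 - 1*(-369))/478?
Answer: 363/239 ≈ 1.5188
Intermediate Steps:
(357 - 1*(-369))/478 = (357 + 369)*(1/478) = 726*(1/478) = 363/239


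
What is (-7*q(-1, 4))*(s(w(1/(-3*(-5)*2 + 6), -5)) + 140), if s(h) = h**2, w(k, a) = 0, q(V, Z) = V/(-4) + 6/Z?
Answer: -1715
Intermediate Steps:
q(V, Z) = 6/Z - V/4 (q(V, Z) = V*(-1/4) + 6/Z = -V/4 + 6/Z = 6/Z - V/4)
(-7*q(-1, 4))*(s(w(1/(-3*(-5)*2 + 6), -5)) + 140) = (-7*(6/4 - 1/4*(-1)))*(0**2 + 140) = (-7*(6*(1/4) + 1/4))*(0 + 140) = -7*(3/2 + 1/4)*140 = -7*7/4*140 = -49/4*140 = -1715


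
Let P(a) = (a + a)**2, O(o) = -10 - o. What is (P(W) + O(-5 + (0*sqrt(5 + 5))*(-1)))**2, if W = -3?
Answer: 961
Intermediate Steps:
P(a) = 4*a**2 (P(a) = (2*a)**2 = 4*a**2)
(P(W) + O(-5 + (0*sqrt(5 + 5))*(-1)))**2 = (4*(-3)**2 + (-10 - (-5 + (0*sqrt(5 + 5))*(-1))))**2 = (4*9 + (-10 - (-5 + (0*sqrt(10))*(-1))))**2 = (36 + (-10 - (-5 + 0*(-1))))**2 = (36 + (-10 - (-5 + 0)))**2 = (36 + (-10 - 1*(-5)))**2 = (36 + (-10 + 5))**2 = (36 - 5)**2 = 31**2 = 961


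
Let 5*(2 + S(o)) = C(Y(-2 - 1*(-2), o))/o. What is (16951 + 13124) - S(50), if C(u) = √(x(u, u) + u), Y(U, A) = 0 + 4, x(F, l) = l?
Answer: 30077 - √2/125 ≈ 30077.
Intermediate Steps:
Y(U, A) = 4
C(u) = √2*√u (C(u) = √(u + u) = √(2*u) = √2*√u)
S(o) = -2 + 2*√2/(5*o) (S(o) = -2 + ((√2*√4)/o)/5 = -2 + ((√2*2)/o)/5 = -2 + ((2*√2)/o)/5 = -2 + (2*√2/o)/5 = -2 + 2*√2/(5*o))
(16951 + 13124) - S(50) = (16951 + 13124) - (-2 + (⅖)*√2/50) = 30075 - (-2 + (⅖)*√2*(1/50)) = 30075 - (-2 + √2/125) = 30075 + (2 - √2/125) = 30077 - √2/125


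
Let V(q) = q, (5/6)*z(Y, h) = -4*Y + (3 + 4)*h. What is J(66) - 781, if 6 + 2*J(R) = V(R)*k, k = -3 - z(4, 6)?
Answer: -9563/5 ≈ -1912.6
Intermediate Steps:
z(Y, h) = -24*Y/5 + 42*h/5 (z(Y, h) = 6*(-4*Y + (3 + 4)*h)/5 = 6*(-4*Y + 7*h)/5 = -24*Y/5 + 42*h/5)
k = -171/5 (k = -3 - (-24/5*4 + (42/5)*6) = -3 - (-96/5 + 252/5) = -3 - 1*156/5 = -3 - 156/5 = -171/5 ≈ -34.200)
J(R) = -3 - 171*R/10 (J(R) = -3 + (R*(-171/5))/2 = -3 + (-171*R/5)/2 = -3 - 171*R/10)
J(66) - 781 = (-3 - 171/10*66) - 781 = (-3 - 5643/5) - 781 = -5658/5 - 781 = -9563/5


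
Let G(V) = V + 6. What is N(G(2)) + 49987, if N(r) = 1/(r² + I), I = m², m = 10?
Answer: 8197869/164 ≈ 49987.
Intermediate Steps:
G(V) = 6 + V
I = 100 (I = 10² = 100)
N(r) = 1/(100 + r²) (N(r) = 1/(r² + 100) = 1/(100 + r²))
N(G(2)) + 49987 = 1/(100 + (6 + 2)²) + 49987 = 1/(100 + 8²) + 49987 = 1/(100 + 64) + 49987 = 1/164 + 49987 = 8197869/164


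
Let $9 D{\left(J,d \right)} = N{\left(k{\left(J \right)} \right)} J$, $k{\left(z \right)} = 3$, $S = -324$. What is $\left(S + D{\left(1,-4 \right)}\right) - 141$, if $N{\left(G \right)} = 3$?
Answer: $- \frac{1394}{3} \approx -464.67$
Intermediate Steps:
$D{\left(J,d \right)} = \frac{J}{3}$ ($D{\left(J,d \right)} = \frac{3 J}{9} = \frac{J}{3}$)
$\left(S + D{\left(1,-4 \right)}\right) - 141 = \left(-324 + \frac{1}{3} \cdot 1\right) - 141 = \left(-324 + \frac{1}{3}\right) - 141 = - \frac{971}{3} - 141 = - \frac{1394}{3}$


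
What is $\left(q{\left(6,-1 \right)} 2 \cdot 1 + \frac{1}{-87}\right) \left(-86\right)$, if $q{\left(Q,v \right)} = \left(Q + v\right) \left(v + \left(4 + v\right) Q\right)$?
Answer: $- \frac{1271854}{87} \approx -14619.0$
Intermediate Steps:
$q{\left(Q,v \right)} = \left(Q + v\right) \left(v + Q \left(4 + v\right)\right)$
$\left(q{\left(6,-1 \right)} 2 \cdot 1 + \frac{1}{-87}\right) \left(-86\right) = \left(\left(\left(-1\right)^{2} + 4 \cdot 6^{2} + 6 \left(-1\right)^{2} - 6^{2} + 5 \cdot 6 \left(-1\right)\right) 2 \cdot 1 + \frac{1}{-87}\right) \left(-86\right) = \left(\left(1 + 4 \cdot 36 + 6 \cdot 1 - 36 - 30\right) 2 \cdot 1 - \frac{1}{87}\right) \left(-86\right) = \left(\left(1 + 144 + 6 - 36 - 30\right) 2 \cdot 1 - \frac{1}{87}\right) \left(-86\right) = \left(85 \cdot 2 \cdot 1 - \frac{1}{87}\right) \left(-86\right) = \left(170 \cdot 1 - \frac{1}{87}\right) \left(-86\right) = \left(170 - \frac{1}{87}\right) \left(-86\right) = \frac{14789}{87} \left(-86\right) = - \frac{1271854}{87}$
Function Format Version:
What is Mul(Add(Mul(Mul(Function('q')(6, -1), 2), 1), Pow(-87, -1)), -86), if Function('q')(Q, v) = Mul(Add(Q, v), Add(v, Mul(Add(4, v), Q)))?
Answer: Rational(-1271854, 87) ≈ -14619.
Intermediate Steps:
Function('q')(Q, v) = Mul(Add(Q, v), Add(v, Mul(Q, Add(4, v))))
Mul(Add(Mul(Mul(Function('q')(6, -1), 2), 1), Pow(-87, -1)), -86) = Mul(Add(Mul(Mul(Add(Pow(-1, 2), Mul(4, Pow(6, 2)), Mul(6, Pow(-1, 2)), Mul(-1, Pow(6, 2)), Mul(5, 6, -1)), 2), 1), Pow(-87, -1)), -86) = Mul(Add(Mul(Mul(Add(1, Mul(4, 36), Mul(6, 1), Mul(-1, 36), -30), 2), 1), Rational(-1, 87)), -86) = Mul(Add(Mul(Mul(Add(1, 144, 6, -36, -30), 2), 1), Rational(-1, 87)), -86) = Mul(Add(Mul(Mul(85, 2), 1), Rational(-1, 87)), -86) = Mul(Add(Mul(170, 1), Rational(-1, 87)), -86) = Mul(Add(170, Rational(-1, 87)), -86) = Mul(Rational(14789, 87), -86) = Rational(-1271854, 87)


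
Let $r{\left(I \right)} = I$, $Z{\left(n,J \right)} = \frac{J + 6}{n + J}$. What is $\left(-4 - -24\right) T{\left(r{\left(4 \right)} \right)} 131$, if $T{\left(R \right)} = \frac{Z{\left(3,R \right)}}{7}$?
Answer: $\frac{26200}{49} \approx 534.69$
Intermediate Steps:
$Z{\left(n,J \right)} = \frac{6 + J}{J + n}$
$T{\left(R \right)} = \frac{6 + R}{7 \left(3 + R\right)}$ ($T{\left(R \right)} = \frac{\frac{1}{R + 3} \left(6 + R\right)}{7} = \frac{6 + R}{3 + R} \frac{1}{7} = \frac{6 + R}{7 \left(3 + R\right)}$)
$\left(-4 - -24\right) T{\left(r{\left(4 \right)} \right)} 131 = \left(-4 - -24\right) \frac{6 + 4}{7 \left(3 + 4\right)} 131 = \left(-4 + 24\right) \frac{1}{7} \cdot \frac{1}{7} \cdot 10 \cdot 131 = 20 \cdot \frac{1}{7} \cdot \frac{1}{7} \cdot 10 \cdot 131 = 20 \cdot \frac{10}{49} \cdot 131 = \frac{200}{49} \cdot 131 = \frac{26200}{49}$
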